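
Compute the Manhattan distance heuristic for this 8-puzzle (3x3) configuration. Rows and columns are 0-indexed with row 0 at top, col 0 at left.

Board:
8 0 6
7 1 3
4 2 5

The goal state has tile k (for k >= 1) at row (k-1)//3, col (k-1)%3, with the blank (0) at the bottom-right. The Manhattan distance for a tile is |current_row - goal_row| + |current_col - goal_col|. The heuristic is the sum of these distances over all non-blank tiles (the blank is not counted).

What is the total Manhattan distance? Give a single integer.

Tile 8: (0,0)->(2,1) = 3
Tile 6: (0,2)->(1,2) = 1
Tile 7: (1,0)->(2,0) = 1
Tile 1: (1,1)->(0,0) = 2
Tile 3: (1,2)->(0,2) = 1
Tile 4: (2,0)->(1,0) = 1
Tile 2: (2,1)->(0,1) = 2
Tile 5: (2,2)->(1,1) = 2
Sum: 3 + 1 + 1 + 2 + 1 + 1 + 2 + 2 = 13

Answer: 13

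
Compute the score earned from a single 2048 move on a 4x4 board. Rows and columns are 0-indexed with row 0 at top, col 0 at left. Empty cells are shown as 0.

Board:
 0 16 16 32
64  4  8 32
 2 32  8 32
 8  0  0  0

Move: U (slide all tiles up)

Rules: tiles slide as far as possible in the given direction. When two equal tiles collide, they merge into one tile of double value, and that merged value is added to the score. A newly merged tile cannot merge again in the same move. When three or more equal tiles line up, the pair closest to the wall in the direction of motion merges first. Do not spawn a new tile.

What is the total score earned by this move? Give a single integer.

Slide up:
col 0: [0, 64, 2, 8] -> [64, 2, 8, 0]  score +0 (running 0)
col 1: [16, 4, 32, 0] -> [16, 4, 32, 0]  score +0 (running 0)
col 2: [16, 8, 8, 0] -> [16, 16, 0, 0]  score +16 (running 16)
col 3: [32, 32, 32, 0] -> [64, 32, 0, 0]  score +64 (running 80)
Board after move:
64 16 16 64
 2  4 16 32
 8 32  0  0
 0  0  0  0

Answer: 80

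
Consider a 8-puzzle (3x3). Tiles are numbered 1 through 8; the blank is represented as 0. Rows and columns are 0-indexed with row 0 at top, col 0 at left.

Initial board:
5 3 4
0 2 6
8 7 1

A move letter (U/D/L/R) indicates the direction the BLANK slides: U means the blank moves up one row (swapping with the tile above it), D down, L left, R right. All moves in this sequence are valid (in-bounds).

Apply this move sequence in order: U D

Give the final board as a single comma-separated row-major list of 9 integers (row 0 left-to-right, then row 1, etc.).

Answer: 5, 3, 4, 0, 2, 6, 8, 7, 1

Derivation:
After move 1 (U):
0 3 4
5 2 6
8 7 1

After move 2 (D):
5 3 4
0 2 6
8 7 1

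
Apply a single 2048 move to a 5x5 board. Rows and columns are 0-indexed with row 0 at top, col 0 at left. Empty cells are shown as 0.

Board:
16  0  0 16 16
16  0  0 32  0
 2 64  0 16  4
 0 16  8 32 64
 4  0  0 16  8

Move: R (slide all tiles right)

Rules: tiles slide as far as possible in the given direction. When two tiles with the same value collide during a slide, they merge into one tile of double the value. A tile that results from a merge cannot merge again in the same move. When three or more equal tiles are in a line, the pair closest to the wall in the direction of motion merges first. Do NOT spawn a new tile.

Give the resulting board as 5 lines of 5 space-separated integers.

Answer:  0  0  0 16 32
 0  0  0 16 32
 0  2 64 16  4
 0 16  8 32 64
 0  0  4 16  8

Derivation:
Slide right:
row 0: [16, 0, 0, 16, 16] -> [0, 0, 0, 16, 32]
row 1: [16, 0, 0, 32, 0] -> [0, 0, 0, 16, 32]
row 2: [2, 64, 0, 16, 4] -> [0, 2, 64, 16, 4]
row 3: [0, 16, 8, 32, 64] -> [0, 16, 8, 32, 64]
row 4: [4, 0, 0, 16, 8] -> [0, 0, 4, 16, 8]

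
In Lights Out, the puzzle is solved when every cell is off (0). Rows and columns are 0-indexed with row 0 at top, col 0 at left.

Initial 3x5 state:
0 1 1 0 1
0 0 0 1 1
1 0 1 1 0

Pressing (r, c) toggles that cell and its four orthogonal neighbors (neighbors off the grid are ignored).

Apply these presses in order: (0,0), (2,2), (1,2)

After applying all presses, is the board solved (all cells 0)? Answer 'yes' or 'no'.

After press 1 at (0,0):
1 0 1 0 1
1 0 0 1 1
1 0 1 1 0

After press 2 at (2,2):
1 0 1 0 1
1 0 1 1 1
1 1 0 0 0

After press 3 at (1,2):
1 0 0 0 1
1 1 0 0 1
1 1 1 0 0

Lights still on: 8

Answer: no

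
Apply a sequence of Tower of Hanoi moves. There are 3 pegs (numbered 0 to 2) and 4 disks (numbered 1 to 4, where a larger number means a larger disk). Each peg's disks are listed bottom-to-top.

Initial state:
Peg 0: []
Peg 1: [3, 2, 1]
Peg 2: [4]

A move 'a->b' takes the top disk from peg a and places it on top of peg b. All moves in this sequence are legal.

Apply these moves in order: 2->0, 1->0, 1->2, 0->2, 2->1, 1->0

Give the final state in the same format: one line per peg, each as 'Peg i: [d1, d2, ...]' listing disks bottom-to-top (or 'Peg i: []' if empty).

After move 1 (2->0):
Peg 0: [4]
Peg 1: [3, 2, 1]
Peg 2: []

After move 2 (1->0):
Peg 0: [4, 1]
Peg 1: [3, 2]
Peg 2: []

After move 3 (1->2):
Peg 0: [4, 1]
Peg 1: [3]
Peg 2: [2]

After move 4 (0->2):
Peg 0: [4]
Peg 1: [3]
Peg 2: [2, 1]

After move 5 (2->1):
Peg 0: [4]
Peg 1: [3, 1]
Peg 2: [2]

After move 6 (1->0):
Peg 0: [4, 1]
Peg 1: [3]
Peg 2: [2]

Answer: Peg 0: [4, 1]
Peg 1: [3]
Peg 2: [2]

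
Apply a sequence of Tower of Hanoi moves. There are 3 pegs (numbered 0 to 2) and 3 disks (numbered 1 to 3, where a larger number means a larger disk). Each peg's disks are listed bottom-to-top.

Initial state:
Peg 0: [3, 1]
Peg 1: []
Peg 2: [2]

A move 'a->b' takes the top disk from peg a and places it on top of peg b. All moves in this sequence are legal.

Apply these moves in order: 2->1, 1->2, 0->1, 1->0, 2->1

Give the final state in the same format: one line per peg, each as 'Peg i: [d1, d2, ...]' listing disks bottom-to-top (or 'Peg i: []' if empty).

Answer: Peg 0: [3, 1]
Peg 1: [2]
Peg 2: []

Derivation:
After move 1 (2->1):
Peg 0: [3, 1]
Peg 1: [2]
Peg 2: []

After move 2 (1->2):
Peg 0: [3, 1]
Peg 1: []
Peg 2: [2]

After move 3 (0->1):
Peg 0: [3]
Peg 1: [1]
Peg 2: [2]

After move 4 (1->0):
Peg 0: [3, 1]
Peg 1: []
Peg 2: [2]

After move 5 (2->1):
Peg 0: [3, 1]
Peg 1: [2]
Peg 2: []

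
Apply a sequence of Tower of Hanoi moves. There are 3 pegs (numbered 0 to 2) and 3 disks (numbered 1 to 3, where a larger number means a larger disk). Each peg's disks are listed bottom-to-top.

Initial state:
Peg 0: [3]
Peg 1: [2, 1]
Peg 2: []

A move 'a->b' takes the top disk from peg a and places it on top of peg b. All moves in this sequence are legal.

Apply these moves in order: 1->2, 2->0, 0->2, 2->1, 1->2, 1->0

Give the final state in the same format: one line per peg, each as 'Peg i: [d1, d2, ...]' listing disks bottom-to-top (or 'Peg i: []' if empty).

After move 1 (1->2):
Peg 0: [3]
Peg 1: [2]
Peg 2: [1]

After move 2 (2->0):
Peg 0: [3, 1]
Peg 1: [2]
Peg 2: []

After move 3 (0->2):
Peg 0: [3]
Peg 1: [2]
Peg 2: [1]

After move 4 (2->1):
Peg 0: [3]
Peg 1: [2, 1]
Peg 2: []

After move 5 (1->2):
Peg 0: [3]
Peg 1: [2]
Peg 2: [1]

After move 6 (1->0):
Peg 0: [3, 2]
Peg 1: []
Peg 2: [1]

Answer: Peg 0: [3, 2]
Peg 1: []
Peg 2: [1]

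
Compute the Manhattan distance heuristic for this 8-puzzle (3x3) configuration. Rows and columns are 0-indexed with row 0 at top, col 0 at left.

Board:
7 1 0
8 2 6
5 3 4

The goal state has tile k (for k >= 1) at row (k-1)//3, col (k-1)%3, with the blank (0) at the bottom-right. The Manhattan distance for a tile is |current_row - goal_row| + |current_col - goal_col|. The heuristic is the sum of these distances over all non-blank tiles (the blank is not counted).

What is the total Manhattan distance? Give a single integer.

Answer: 14

Derivation:
Tile 7: at (0,0), goal (2,0), distance |0-2|+|0-0| = 2
Tile 1: at (0,1), goal (0,0), distance |0-0|+|1-0| = 1
Tile 8: at (1,0), goal (2,1), distance |1-2|+|0-1| = 2
Tile 2: at (1,1), goal (0,1), distance |1-0|+|1-1| = 1
Tile 6: at (1,2), goal (1,2), distance |1-1|+|2-2| = 0
Tile 5: at (2,0), goal (1,1), distance |2-1|+|0-1| = 2
Tile 3: at (2,1), goal (0,2), distance |2-0|+|1-2| = 3
Tile 4: at (2,2), goal (1,0), distance |2-1|+|2-0| = 3
Sum: 2 + 1 + 2 + 1 + 0 + 2 + 3 + 3 = 14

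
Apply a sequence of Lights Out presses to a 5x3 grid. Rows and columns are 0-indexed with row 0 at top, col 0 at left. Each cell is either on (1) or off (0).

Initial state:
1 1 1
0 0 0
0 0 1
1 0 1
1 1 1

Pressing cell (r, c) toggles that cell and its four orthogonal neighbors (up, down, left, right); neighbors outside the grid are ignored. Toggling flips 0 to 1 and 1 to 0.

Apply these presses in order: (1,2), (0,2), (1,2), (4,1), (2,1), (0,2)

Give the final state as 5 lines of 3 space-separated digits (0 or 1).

Answer: 1 1 1
0 1 0
1 1 0
1 0 1
0 0 0

Derivation:
After press 1 at (1,2):
1 1 0
0 1 1
0 0 0
1 0 1
1 1 1

After press 2 at (0,2):
1 0 1
0 1 0
0 0 0
1 0 1
1 1 1

After press 3 at (1,2):
1 0 0
0 0 1
0 0 1
1 0 1
1 1 1

After press 4 at (4,1):
1 0 0
0 0 1
0 0 1
1 1 1
0 0 0

After press 5 at (2,1):
1 0 0
0 1 1
1 1 0
1 0 1
0 0 0

After press 6 at (0,2):
1 1 1
0 1 0
1 1 0
1 0 1
0 0 0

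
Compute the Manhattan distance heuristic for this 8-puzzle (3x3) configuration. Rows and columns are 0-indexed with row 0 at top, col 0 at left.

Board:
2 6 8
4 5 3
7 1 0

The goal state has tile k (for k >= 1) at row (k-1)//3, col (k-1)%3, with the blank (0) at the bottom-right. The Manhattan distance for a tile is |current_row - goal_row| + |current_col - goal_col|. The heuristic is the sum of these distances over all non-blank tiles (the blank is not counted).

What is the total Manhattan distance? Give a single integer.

Answer: 10

Derivation:
Tile 2: (0,0)->(0,1) = 1
Tile 6: (0,1)->(1,2) = 2
Tile 8: (0,2)->(2,1) = 3
Tile 4: (1,0)->(1,0) = 0
Tile 5: (1,1)->(1,1) = 0
Tile 3: (1,2)->(0,2) = 1
Tile 7: (2,0)->(2,0) = 0
Tile 1: (2,1)->(0,0) = 3
Sum: 1 + 2 + 3 + 0 + 0 + 1 + 0 + 3 = 10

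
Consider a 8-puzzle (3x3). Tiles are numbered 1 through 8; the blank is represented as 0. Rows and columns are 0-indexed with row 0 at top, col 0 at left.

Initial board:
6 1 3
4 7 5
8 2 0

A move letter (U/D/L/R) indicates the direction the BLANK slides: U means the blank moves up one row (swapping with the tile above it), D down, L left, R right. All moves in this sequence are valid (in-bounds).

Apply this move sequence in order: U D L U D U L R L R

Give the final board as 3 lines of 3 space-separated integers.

Answer: 6 1 3
4 0 5
8 7 2

Derivation:
After move 1 (U):
6 1 3
4 7 0
8 2 5

After move 2 (D):
6 1 3
4 7 5
8 2 0

After move 3 (L):
6 1 3
4 7 5
8 0 2

After move 4 (U):
6 1 3
4 0 5
8 7 2

After move 5 (D):
6 1 3
4 7 5
8 0 2

After move 6 (U):
6 1 3
4 0 5
8 7 2

After move 7 (L):
6 1 3
0 4 5
8 7 2

After move 8 (R):
6 1 3
4 0 5
8 7 2

After move 9 (L):
6 1 3
0 4 5
8 7 2

After move 10 (R):
6 1 3
4 0 5
8 7 2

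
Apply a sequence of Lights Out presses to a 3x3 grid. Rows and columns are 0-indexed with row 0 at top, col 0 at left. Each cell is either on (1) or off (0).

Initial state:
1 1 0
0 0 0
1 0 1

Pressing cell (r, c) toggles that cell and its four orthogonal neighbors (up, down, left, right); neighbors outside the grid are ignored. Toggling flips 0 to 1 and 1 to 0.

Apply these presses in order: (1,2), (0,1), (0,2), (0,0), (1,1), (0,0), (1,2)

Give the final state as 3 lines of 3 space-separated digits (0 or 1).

Answer: 0 0 0
1 0 0
1 1 1

Derivation:
After press 1 at (1,2):
1 1 1
0 1 1
1 0 0

After press 2 at (0,1):
0 0 0
0 0 1
1 0 0

After press 3 at (0,2):
0 1 1
0 0 0
1 0 0

After press 4 at (0,0):
1 0 1
1 0 0
1 0 0

After press 5 at (1,1):
1 1 1
0 1 1
1 1 0

After press 6 at (0,0):
0 0 1
1 1 1
1 1 0

After press 7 at (1,2):
0 0 0
1 0 0
1 1 1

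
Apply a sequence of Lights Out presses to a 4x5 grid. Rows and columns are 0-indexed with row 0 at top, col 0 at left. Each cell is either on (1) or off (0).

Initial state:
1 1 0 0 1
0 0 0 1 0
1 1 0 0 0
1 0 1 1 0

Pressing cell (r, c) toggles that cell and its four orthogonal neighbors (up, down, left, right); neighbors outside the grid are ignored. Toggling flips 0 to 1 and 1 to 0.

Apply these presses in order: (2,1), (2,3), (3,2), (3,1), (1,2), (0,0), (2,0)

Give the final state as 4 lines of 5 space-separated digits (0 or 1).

Answer: 0 0 1 0 1
0 0 1 1 0
1 0 0 1 1
1 1 1 1 0

Derivation:
After press 1 at (2,1):
1 1 0 0 1
0 1 0 1 0
0 0 1 0 0
1 1 1 1 0

After press 2 at (2,3):
1 1 0 0 1
0 1 0 0 0
0 0 0 1 1
1 1 1 0 0

After press 3 at (3,2):
1 1 0 0 1
0 1 0 0 0
0 0 1 1 1
1 0 0 1 0

After press 4 at (3,1):
1 1 0 0 1
0 1 0 0 0
0 1 1 1 1
0 1 1 1 0

After press 5 at (1,2):
1 1 1 0 1
0 0 1 1 0
0 1 0 1 1
0 1 1 1 0

After press 6 at (0,0):
0 0 1 0 1
1 0 1 1 0
0 1 0 1 1
0 1 1 1 0

After press 7 at (2,0):
0 0 1 0 1
0 0 1 1 0
1 0 0 1 1
1 1 1 1 0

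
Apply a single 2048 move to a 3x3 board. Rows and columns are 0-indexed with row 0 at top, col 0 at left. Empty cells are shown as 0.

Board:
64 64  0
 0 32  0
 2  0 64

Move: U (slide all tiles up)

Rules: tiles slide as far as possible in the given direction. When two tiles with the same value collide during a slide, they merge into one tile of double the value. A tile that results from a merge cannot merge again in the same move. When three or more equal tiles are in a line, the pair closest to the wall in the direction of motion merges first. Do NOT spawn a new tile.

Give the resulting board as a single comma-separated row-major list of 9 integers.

Answer: 64, 64, 64, 2, 32, 0, 0, 0, 0

Derivation:
Slide up:
col 0: [64, 0, 2] -> [64, 2, 0]
col 1: [64, 32, 0] -> [64, 32, 0]
col 2: [0, 0, 64] -> [64, 0, 0]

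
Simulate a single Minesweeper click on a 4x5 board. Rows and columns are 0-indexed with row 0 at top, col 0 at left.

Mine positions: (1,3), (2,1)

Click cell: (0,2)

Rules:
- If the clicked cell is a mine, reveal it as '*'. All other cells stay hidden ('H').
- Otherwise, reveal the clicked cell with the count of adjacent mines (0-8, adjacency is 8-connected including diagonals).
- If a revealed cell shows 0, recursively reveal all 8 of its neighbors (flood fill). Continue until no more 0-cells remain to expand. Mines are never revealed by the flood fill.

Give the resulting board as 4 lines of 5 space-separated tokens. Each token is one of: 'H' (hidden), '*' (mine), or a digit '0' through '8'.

H H 1 H H
H H H H H
H H H H H
H H H H H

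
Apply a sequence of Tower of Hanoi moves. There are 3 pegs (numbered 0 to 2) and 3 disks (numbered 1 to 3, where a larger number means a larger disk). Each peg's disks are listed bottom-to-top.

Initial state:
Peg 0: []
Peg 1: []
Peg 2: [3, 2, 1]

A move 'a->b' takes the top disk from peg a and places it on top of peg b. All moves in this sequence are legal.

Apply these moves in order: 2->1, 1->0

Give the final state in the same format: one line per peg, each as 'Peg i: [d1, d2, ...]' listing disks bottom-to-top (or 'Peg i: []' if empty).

Answer: Peg 0: [1]
Peg 1: []
Peg 2: [3, 2]

Derivation:
After move 1 (2->1):
Peg 0: []
Peg 1: [1]
Peg 2: [3, 2]

After move 2 (1->0):
Peg 0: [1]
Peg 1: []
Peg 2: [3, 2]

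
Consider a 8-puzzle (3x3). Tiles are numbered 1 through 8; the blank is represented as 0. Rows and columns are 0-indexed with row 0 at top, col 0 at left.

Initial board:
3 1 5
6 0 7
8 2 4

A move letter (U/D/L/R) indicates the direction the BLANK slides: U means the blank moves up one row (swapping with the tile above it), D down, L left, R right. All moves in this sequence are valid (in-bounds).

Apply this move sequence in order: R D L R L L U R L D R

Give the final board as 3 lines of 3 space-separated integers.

After move 1 (R):
3 1 5
6 7 0
8 2 4

After move 2 (D):
3 1 5
6 7 4
8 2 0

After move 3 (L):
3 1 5
6 7 4
8 0 2

After move 4 (R):
3 1 5
6 7 4
8 2 0

After move 5 (L):
3 1 5
6 7 4
8 0 2

After move 6 (L):
3 1 5
6 7 4
0 8 2

After move 7 (U):
3 1 5
0 7 4
6 8 2

After move 8 (R):
3 1 5
7 0 4
6 8 2

After move 9 (L):
3 1 5
0 7 4
6 8 2

After move 10 (D):
3 1 5
6 7 4
0 8 2

After move 11 (R):
3 1 5
6 7 4
8 0 2

Answer: 3 1 5
6 7 4
8 0 2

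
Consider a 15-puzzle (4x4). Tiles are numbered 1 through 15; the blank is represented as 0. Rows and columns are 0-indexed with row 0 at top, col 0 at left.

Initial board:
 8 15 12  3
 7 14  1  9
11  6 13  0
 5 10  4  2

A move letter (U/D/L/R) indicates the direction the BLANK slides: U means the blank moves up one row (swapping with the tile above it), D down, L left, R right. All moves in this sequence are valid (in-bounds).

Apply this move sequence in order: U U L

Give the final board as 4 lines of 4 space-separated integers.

After move 1 (U):
 8 15 12  3
 7 14  1  0
11  6 13  9
 5 10  4  2

After move 2 (U):
 8 15 12  0
 7 14  1  3
11  6 13  9
 5 10  4  2

After move 3 (L):
 8 15  0 12
 7 14  1  3
11  6 13  9
 5 10  4  2

Answer:  8 15  0 12
 7 14  1  3
11  6 13  9
 5 10  4  2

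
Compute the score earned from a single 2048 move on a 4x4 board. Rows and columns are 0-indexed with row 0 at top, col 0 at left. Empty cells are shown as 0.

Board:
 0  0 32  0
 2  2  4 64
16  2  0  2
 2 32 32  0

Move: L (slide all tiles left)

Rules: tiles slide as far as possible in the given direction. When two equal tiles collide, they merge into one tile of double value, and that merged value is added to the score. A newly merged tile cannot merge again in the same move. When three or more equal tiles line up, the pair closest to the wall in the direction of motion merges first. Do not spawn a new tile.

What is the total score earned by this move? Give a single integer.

Slide left:
row 0: [0, 0, 32, 0] -> [32, 0, 0, 0]  score +0 (running 0)
row 1: [2, 2, 4, 64] -> [4, 4, 64, 0]  score +4 (running 4)
row 2: [16, 2, 0, 2] -> [16, 4, 0, 0]  score +4 (running 8)
row 3: [2, 32, 32, 0] -> [2, 64, 0, 0]  score +64 (running 72)
Board after move:
32  0  0  0
 4  4 64  0
16  4  0  0
 2 64  0  0

Answer: 72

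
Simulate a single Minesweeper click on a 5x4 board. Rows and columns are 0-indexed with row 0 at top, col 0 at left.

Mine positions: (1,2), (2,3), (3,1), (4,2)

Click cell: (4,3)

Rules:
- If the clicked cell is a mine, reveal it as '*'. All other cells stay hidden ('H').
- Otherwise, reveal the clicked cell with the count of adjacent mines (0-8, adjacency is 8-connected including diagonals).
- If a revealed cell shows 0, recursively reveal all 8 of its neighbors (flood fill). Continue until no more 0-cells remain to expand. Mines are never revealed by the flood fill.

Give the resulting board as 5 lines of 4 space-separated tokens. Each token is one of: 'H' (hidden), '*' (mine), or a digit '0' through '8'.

H H H H
H H H H
H H H H
H H H H
H H H 1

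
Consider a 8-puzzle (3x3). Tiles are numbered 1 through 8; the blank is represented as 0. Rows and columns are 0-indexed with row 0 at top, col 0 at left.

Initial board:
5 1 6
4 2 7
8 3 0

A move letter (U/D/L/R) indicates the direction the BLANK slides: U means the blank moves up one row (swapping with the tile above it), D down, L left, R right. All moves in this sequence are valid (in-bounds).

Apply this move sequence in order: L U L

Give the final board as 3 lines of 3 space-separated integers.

After move 1 (L):
5 1 6
4 2 7
8 0 3

After move 2 (U):
5 1 6
4 0 7
8 2 3

After move 3 (L):
5 1 6
0 4 7
8 2 3

Answer: 5 1 6
0 4 7
8 2 3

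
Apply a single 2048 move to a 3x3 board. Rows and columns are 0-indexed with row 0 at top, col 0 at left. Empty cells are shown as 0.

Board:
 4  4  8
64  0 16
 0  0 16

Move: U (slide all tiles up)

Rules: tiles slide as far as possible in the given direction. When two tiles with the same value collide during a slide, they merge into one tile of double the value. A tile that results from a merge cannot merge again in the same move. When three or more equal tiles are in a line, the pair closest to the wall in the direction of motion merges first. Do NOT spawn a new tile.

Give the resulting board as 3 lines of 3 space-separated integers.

Slide up:
col 0: [4, 64, 0] -> [4, 64, 0]
col 1: [4, 0, 0] -> [4, 0, 0]
col 2: [8, 16, 16] -> [8, 32, 0]

Answer:  4  4  8
64  0 32
 0  0  0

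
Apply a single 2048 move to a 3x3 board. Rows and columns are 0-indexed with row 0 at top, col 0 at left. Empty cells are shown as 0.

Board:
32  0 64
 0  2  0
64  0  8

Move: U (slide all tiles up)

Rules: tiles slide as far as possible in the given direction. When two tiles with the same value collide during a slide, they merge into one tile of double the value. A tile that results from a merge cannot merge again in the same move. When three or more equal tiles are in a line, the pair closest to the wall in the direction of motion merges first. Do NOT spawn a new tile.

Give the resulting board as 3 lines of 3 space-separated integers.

Answer: 32  2 64
64  0  8
 0  0  0

Derivation:
Slide up:
col 0: [32, 0, 64] -> [32, 64, 0]
col 1: [0, 2, 0] -> [2, 0, 0]
col 2: [64, 0, 8] -> [64, 8, 0]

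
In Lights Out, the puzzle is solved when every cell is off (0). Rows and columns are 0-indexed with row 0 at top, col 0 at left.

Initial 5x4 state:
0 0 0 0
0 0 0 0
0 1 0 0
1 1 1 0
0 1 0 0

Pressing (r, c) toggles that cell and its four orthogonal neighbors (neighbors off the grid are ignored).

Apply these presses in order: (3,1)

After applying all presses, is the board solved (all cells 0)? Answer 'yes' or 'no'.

Answer: yes

Derivation:
After press 1 at (3,1):
0 0 0 0
0 0 0 0
0 0 0 0
0 0 0 0
0 0 0 0

Lights still on: 0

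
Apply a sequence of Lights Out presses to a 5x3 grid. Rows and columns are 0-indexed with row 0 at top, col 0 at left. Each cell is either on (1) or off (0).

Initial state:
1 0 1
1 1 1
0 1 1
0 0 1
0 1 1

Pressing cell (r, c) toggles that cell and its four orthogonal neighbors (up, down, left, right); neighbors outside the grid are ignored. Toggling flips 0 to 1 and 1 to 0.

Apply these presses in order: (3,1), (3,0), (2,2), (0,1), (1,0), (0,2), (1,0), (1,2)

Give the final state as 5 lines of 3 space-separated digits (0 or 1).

Answer: 0 0 0
1 1 0
1 1 1
0 0 1
1 0 1

Derivation:
After press 1 at (3,1):
1 0 1
1 1 1
0 0 1
1 1 0
0 0 1

After press 2 at (3,0):
1 0 1
1 1 1
1 0 1
0 0 0
1 0 1

After press 3 at (2,2):
1 0 1
1 1 0
1 1 0
0 0 1
1 0 1

After press 4 at (0,1):
0 1 0
1 0 0
1 1 0
0 0 1
1 0 1

After press 5 at (1,0):
1 1 0
0 1 0
0 1 0
0 0 1
1 0 1

After press 6 at (0,2):
1 0 1
0 1 1
0 1 0
0 0 1
1 0 1

After press 7 at (1,0):
0 0 1
1 0 1
1 1 0
0 0 1
1 0 1

After press 8 at (1,2):
0 0 0
1 1 0
1 1 1
0 0 1
1 0 1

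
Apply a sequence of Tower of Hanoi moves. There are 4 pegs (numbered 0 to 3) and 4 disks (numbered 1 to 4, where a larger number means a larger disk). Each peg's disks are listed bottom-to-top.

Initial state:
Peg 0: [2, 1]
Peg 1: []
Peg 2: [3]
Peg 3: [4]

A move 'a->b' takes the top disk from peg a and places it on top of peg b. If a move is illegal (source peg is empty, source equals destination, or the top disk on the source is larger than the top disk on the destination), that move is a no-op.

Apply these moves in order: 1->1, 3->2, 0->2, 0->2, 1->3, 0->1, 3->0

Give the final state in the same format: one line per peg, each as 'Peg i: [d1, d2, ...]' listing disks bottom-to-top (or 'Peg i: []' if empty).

After move 1 (1->1):
Peg 0: [2, 1]
Peg 1: []
Peg 2: [3]
Peg 3: [4]

After move 2 (3->2):
Peg 0: [2, 1]
Peg 1: []
Peg 2: [3]
Peg 3: [4]

After move 3 (0->2):
Peg 0: [2]
Peg 1: []
Peg 2: [3, 1]
Peg 3: [4]

After move 4 (0->2):
Peg 0: [2]
Peg 1: []
Peg 2: [3, 1]
Peg 3: [4]

After move 5 (1->3):
Peg 0: [2]
Peg 1: []
Peg 2: [3, 1]
Peg 3: [4]

After move 6 (0->1):
Peg 0: []
Peg 1: [2]
Peg 2: [3, 1]
Peg 3: [4]

After move 7 (3->0):
Peg 0: [4]
Peg 1: [2]
Peg 2: [3, 1]
Peg 3: []

Answer: Peg 0: [4]
Peg 1: [2]
Peg 2: [3, 1]
Peg 3: []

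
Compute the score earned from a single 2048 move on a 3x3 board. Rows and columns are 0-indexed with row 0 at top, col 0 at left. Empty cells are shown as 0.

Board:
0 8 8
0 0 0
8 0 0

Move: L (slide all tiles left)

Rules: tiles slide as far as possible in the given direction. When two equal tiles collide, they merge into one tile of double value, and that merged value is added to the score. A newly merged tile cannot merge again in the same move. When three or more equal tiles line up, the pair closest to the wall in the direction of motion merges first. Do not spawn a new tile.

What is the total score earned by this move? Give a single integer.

Answer: 16

Derivation:
Slide left:
row 0: [0, 8, 8] -> [16, 0, 0]  score +16 (running 16)
row 1: [0, 0, 0] -> [0, 0, 0]  score +0 (running 16)
row 2: [8, 0, 0] -> [8, 0, 0]  score +0 (running 16)
Board after move:
16  0  0
 0  0  0
 8  0  0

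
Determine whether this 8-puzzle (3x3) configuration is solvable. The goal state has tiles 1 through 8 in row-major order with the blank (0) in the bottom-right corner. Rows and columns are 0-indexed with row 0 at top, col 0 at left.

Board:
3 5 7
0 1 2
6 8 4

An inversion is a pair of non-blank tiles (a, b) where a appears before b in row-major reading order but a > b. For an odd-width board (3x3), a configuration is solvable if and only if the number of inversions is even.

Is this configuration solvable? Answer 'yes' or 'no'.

Inversions (pairs i<j in row-major order where tile[i] > tile[j] > 0): 11
11 is odd, so the puzzle is not solvable.

Answer: no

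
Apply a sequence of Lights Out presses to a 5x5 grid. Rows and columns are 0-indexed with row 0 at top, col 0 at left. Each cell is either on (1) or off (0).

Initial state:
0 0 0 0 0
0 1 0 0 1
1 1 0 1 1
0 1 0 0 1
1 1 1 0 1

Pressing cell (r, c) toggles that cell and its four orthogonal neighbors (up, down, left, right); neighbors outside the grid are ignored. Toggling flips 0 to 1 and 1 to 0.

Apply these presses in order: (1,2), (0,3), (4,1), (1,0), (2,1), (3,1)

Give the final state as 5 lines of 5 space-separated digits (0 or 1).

Answer: 1 0 0 1 1
1 0 1 0 1
1 1 0 1 1
1 0 1 0 1
0 1 0 0 1

Derivation:
After press 1 at (1,2):
0 0 1 0 0
0 0 1 1 1
1 1 1 1 1
0 1 0 0 1
1 1 1 0 1

After press 2 at (0,3):
0 0 0 1 1
0 0 1 0 1
1 1 1 1 1
0 1 0 0 1
1 1 1 0 1

After press 3 at (4,1):
0 0 0 1 1
0 0 1 0 1
1 1 1 1 1
0 0 0 0 1
0 0 0 0 1

After press 4 at (1,0):
1 0 0 1 1
1 1 1 0 1
0 1 1 1 1
0 0 0 0 1
0 0 0 0 1

After press 5 at (2,1):
1 0 0 1 1
1 0 1 0 1
1 0 0 1 1
0 1 0 0 1
0 0 0 0 1

After press 6 at (3,1):
1 0 0 1 1
1 0 1 0 1
1 1 0 1 1
1 0 1 0 1
0 1 0 0 1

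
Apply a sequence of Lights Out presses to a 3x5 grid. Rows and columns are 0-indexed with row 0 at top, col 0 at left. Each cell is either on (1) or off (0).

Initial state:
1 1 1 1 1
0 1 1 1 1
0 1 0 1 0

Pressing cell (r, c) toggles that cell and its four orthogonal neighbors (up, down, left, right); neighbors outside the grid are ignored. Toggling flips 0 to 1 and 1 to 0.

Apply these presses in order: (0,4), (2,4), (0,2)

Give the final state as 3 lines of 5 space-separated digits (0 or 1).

Answer: 1 0 0 1 0
0 1 0 1 1
0 1 0 0 1

Derivation:
After press 1 at (0,4):
1 1 1 0 0
0 1 1 1 0
0 1 0 1 0

After press 2 at (2,4):
1 1 1 0 0
0 1 1 1 1
0 1 0 0 1

After press 3 at (0,2):
1 0 0 1 0
0 1 0 1 1
0 1 0 0 1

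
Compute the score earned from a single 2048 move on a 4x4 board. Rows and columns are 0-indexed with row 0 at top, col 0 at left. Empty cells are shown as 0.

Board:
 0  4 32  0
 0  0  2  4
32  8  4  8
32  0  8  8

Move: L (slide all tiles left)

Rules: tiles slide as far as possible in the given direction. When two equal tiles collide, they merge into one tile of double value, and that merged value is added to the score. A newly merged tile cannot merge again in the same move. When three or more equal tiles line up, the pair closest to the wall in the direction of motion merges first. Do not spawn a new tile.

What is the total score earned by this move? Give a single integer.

Slide left:
row 0: [0, 4, 32, 0] -> [4, 32, 0, 0]  score +0 (running 0)
row 1: [0, 0, 2, 4] -> [2, 4, 0, 0]  score +0 (running 0)
row 2: [32, 8, 4, 8] -> [32, 8, 4, 8]  score +0 (running 0)
row 3: [32, 0, 8, 8] -> [32, 16, 0, 0]  score +16 (running 16)
Board after move:
 4 32  0  0
 2  4  0  0
32  8  4  8
32 16  0  0

Answer: 16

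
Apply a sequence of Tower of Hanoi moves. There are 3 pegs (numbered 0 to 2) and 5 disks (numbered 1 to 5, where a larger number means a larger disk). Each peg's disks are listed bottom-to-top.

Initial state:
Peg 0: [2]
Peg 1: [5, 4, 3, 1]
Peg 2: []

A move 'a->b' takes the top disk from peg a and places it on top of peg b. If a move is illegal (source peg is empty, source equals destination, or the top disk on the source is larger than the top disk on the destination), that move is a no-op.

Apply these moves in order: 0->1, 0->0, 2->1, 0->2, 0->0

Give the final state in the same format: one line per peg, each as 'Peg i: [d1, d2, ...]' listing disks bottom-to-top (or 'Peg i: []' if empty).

Answer: Peg 0: []
Peg 1: [5, 4, 3, 1]
Peg 2: [2]

Derivation:
After move 1 (0->1):
Peg 0: [2]
Peg 1: [5, 4, 3, 1]
Peg 2: []

After move 2 (0->0):
Peg 0: [2]
Peg 1: [5, 4, 3, 1]
Peg 2: []

After move 3 (2->1):
Peg 0: [2]
Peg 1: [5, 4, 3, 1]
Peg 2: []

After move 4 (0->2):
Peg 0: []
Peg 1: [5, 4, 3, 1]
Peg 2: [2]

After move 5 (0->0):
Peg 0: []
Peg 1: [5, 4, 3, 1]
Peg 2: [2]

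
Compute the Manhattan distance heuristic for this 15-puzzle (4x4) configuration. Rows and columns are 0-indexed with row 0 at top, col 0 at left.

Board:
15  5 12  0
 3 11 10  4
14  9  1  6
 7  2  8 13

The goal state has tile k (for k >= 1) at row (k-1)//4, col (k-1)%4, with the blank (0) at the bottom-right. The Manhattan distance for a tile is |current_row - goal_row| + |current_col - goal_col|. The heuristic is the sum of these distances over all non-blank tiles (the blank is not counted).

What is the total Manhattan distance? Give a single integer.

Tile 15: (0,0)->(3,2) = 5
Tile 5: (0,1)->(1,0) = 2
Tile 12: (0,2)->(2,3) = 3
Tile 3: (1,0)->(0,2) = 3
Tile 11: (1,1)->(2,2) = 2
Tile 10: (1,2)->(2,1) = 2
Tile 4: (1,3)->(0,3) = 1
Tile 14: (2,0)->(3,1) = 2
Tile 9: (2,1)->(2,0) = 1
Tile 1: (2,2)->(0,0) = 4
Tile 6: (2,3)->(1,1) = 3
Tile 7: (3,0)->(1,2) = 4
Tile 2: (3,1)->(0,1) = 3
Tile 8: (3,2)->(1,3) = 3
Tile 13: (3,3)->(3,0) = 3
Sum: 5 + 2 + 3 + 3 + 2 + 2 + 1 + 2 + 1 + 4 + 3 + 4 + 3 + 3 + 3 = 41

Answer: 41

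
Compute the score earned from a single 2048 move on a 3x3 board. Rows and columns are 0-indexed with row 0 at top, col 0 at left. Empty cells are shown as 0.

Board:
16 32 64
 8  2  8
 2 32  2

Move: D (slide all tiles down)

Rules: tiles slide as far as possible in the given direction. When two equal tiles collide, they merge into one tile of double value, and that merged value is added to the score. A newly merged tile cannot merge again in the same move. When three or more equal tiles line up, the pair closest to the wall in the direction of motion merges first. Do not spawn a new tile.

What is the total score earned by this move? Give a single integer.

Slide down:
col 0: [16, 8, 2] -> [16, 8, 2]  score +0 (running 0)
col 1: [32, 2, 32] -> [32, 2, 32]  score +0 (running 0)
col 2: [64, 8, 2] -> [64, 8, 2]  score +0 (running 0)
Board after move:
16 32 64
 8  2  8
 2 32  2

Answer: 0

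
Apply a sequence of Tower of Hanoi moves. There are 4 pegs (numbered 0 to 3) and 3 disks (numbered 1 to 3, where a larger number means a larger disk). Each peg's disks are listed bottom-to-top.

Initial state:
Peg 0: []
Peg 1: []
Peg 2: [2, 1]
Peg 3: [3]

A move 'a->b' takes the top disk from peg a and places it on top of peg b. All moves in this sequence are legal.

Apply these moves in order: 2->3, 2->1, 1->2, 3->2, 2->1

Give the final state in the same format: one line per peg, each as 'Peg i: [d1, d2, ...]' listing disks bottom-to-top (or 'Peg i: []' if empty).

Answer: Peg 0: []
Peg 1: [1]
Peg 2: [2]
Peg 3: [3]

Derivation:
After move 1 (2->3):
Peg 0: []
Peg 1: []
Peg 2: [2]
Peg 3: [3, 1]

After move 2 (2->1):
Peg 0: []
Peg 1: [2]
Peg 2: []
Peg 3: [3, 1]

After move 3 (1->2):
Peg 0: []
Peg 1: []
Peg 2: [2]
Peg 3: [3, 1]

After move 4 (3->2):
Peg 0: []
Peg 1: []
Peg 2: [2, 1]
Peg 3: [3]

After move 5 (2->1):
Peg 0: []
Peg 1: [1]
Peg 2: [2]
Peg 3: [3]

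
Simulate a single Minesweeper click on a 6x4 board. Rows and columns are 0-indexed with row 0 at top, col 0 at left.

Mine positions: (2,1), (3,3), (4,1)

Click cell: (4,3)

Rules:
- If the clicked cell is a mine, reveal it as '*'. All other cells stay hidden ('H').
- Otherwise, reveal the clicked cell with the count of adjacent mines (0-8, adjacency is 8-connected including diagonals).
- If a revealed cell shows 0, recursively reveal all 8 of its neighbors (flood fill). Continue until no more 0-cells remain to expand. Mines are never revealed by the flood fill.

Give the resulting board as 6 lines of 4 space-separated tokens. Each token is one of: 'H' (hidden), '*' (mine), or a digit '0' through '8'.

H H H H
H H H H
H H H H
H H H H
H H H 1
H H H H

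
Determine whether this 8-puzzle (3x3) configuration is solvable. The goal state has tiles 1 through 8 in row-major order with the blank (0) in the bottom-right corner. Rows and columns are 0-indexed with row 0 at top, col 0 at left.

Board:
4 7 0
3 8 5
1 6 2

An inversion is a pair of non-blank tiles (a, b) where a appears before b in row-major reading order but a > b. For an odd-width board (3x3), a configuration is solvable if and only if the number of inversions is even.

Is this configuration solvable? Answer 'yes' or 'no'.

Inversions (pairs i<j in row-major order where tile[i] > tile[j] > 0): 17
17 is odd, so the puzzle is not solvable.

Answer: no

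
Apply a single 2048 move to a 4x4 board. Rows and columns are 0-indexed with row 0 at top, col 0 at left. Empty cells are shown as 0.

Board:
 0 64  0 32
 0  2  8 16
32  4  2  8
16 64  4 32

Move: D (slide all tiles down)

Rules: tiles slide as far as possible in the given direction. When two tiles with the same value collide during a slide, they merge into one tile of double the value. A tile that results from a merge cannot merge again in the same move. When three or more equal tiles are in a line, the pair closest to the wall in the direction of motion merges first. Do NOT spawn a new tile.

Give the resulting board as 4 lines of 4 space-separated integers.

Answer:  0 64  0 32
 0  2  8 16
32  4  2  8
16 64  4 32

Derivation:
Slide down:
col 0: [0, 0, 32, 16] -> [0, 0, 32, 16]
col 1: [64, 2, 4, 64] -> [64, 2, 4, 64]
col 2: [0, 8, 2, 4] -> [0, 8, 2, 4]
col 3: [32, 16, 8, 32] -> [32, 16, 8, 32]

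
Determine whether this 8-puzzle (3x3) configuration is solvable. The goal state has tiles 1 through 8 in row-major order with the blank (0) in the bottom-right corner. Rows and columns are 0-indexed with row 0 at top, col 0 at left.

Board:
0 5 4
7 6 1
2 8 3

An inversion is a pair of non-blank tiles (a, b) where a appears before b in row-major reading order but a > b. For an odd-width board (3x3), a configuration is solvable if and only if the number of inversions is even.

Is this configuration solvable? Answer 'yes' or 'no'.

Answer: no

Derivation:
Inversions (pairs i<j in row-major order where tile[i] > tile[j] > 0): 15
15 is odd, so the puzzle is not solvable.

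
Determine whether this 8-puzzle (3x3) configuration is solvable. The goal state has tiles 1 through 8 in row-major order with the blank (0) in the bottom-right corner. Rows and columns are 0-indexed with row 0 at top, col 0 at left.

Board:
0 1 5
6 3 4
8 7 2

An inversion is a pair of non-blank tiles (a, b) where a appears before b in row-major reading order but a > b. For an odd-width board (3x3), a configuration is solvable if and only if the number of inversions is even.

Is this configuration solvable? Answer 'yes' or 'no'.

Inversions (pairs i<j in row-major order where tile[i] > tile[j] > 0): 11
11 is odd, so the puzzle is not solvable.

Answer: no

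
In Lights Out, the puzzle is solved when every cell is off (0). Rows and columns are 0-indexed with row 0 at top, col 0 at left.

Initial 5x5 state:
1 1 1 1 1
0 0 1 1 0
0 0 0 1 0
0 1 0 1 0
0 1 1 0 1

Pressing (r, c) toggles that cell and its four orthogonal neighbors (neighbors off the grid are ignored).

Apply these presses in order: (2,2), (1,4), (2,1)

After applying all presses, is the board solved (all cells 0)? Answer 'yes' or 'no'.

After press 1 at (2,2):
1 1 1 1 1
0 0 0 1 0
0 1 1 0 0
0 1 1 1 0
0 1 1 0 1

After press 2 at (1,4):
1 1 1 1 0
0 0 0 0 1
0 1 1 0 1
0 1 1 1 0
0 1 1 0 1

After press 3 at (2,1):
1 1 1 1 0
0 1 0 0 1
1 0 0 0 1
0 0 1 1 0
0 1 1 0 1

Lights still on: 13

Answer: no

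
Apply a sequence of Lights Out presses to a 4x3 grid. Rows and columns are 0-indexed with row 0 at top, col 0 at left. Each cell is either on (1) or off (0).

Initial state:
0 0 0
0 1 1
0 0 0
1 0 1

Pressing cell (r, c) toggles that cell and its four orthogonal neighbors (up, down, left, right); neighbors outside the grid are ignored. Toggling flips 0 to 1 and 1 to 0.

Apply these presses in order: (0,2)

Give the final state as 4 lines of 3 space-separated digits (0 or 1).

After press 1 at (0,2):
0 1 1
0 1 0
0 0 0
1 0 1

Answer: 0 1 1
0 1 0
0 0 0
1 0 1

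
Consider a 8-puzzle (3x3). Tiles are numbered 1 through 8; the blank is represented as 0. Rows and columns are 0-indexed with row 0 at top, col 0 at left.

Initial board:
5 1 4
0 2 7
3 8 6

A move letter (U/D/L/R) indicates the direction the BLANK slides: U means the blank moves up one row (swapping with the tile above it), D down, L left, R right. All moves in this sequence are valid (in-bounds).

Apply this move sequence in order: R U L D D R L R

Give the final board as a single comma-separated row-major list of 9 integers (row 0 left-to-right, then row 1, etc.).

Answer: 2, 5, 4, 3, 1, 7, 8, 0, 6

Derivation:
After move 1 (R):
5 1 4
2 0 7
3 8 6

After move 2 (U):
5 0 4
2 1 7
3 8 6

After move 3 (L):
0 5 4
2 1 7
3 8 6

After move 4 (D):
2 5 4
0 1 7
3 8 6

After move 5 (D):
2 5 4
3 1 7
0 8 6

After move 6 (R):
2 5 4
3 1 7
8 0 6

After move 7 (L):
2 5 4
3 1 7
0 8 6

After move 8 (R):
2 5 4
3 1 7
8 0 6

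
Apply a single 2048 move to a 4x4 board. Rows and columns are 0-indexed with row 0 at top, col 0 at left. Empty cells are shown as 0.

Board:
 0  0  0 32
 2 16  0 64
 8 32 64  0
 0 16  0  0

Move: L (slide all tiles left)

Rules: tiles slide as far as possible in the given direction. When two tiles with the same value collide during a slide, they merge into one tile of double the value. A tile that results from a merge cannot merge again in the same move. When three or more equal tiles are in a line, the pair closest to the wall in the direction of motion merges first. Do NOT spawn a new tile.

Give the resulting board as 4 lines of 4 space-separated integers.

Answer: 32  0  0  0
 2 16 64  0
 8 32 64  0
16  0  0  0

Derivation:
Slide left:
row 0: [0, 0, 0, 32] -> [32, 0, 0, 0]
row 1: [2, 16, 0, 64] -> [2, 16, 64, 0]
row 2: [8, 32, 64, 0] -> [8, 32, 64, 0]
row 3: [0, 16, 0, 0] -> [16, 0, 0, 0]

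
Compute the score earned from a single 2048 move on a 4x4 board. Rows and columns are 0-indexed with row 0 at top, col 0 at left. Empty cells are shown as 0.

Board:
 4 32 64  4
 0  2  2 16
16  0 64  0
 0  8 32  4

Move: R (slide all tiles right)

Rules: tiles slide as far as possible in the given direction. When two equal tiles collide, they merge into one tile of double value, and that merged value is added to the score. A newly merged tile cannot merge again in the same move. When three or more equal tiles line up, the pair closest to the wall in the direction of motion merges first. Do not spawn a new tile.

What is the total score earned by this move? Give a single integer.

Slide right:
row 0: [4, 32, 64, 4] -> [4, 32, 64, 4]  score +0 (running 0)
row 1: [0, 2, 2, 16] -> [0, 0, 4, 16]  score +4 (running 4)
row 2: [16, 0, 64, 0] -> [0, 0, 16, 64]  score +0 (running 4)
row 3: [0, 8, 32, 4] -> [0, 8, 32, 4]  score +0 (running 4)
Board after move:
 4 32 64  4
 0  0  4 16
 0  0 16 64
 0  8 32  4

Answer: 4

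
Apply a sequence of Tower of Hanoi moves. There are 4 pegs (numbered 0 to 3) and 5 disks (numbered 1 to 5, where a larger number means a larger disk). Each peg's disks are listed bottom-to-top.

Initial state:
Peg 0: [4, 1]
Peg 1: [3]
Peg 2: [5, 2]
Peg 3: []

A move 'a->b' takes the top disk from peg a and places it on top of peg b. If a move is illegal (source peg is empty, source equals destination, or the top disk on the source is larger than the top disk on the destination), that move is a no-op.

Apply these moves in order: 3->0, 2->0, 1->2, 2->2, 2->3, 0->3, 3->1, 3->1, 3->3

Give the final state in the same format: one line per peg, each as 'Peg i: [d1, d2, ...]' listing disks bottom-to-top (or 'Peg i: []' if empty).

Answer: Peg 0: [4]
Peg 1: [3, 1]
Peg 2: [5]
Peg 3: [2]

Derivation:
After move 1 (3->0):
Peg 0: [4, 1]
Peg 1: [3]
Peg 2: [5, 2]
Peg 3: []

After move 2 (2->0):
Peg 0: [4, 1]
Peg 1: [3]
Peg 2: [5, 2]
Peg 3: []

After move 3 (1->2):
Peg 0: [4, 1]
Peg 1: [3]
Peg 2: [5, 2]
Peg 3: []

After move 4 (2->2):
Peg 0: [4, 1]
Peg 1: [3]
Peg 2: [5, 2]
Peg 3: []

After move 5 (2->3):
Peg 0: [4, 1]
Peg 1: [3]
Peg 2: [5]
Peg 3: [2]

After move 6 (0->3):
Peg 0: [4]
Peg 1: [3]
Peg 2: [5]
Peg 3: [2, 1]

After move 7 (3->1):
Peg 0: [4]
Peg 1: [3, 1]
Peg 2: [5]
Peg 3: [2]

After move 8 (3->1):
Peg 0: [4]
Peg 1: [3, 1]
Peg 2: [5]
Peg 3: [2]

After move 9 (3->3):
Peg 0: [4]
Peg 1: [3, 1]
Peg 2: [5]
Peg 3: [2]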